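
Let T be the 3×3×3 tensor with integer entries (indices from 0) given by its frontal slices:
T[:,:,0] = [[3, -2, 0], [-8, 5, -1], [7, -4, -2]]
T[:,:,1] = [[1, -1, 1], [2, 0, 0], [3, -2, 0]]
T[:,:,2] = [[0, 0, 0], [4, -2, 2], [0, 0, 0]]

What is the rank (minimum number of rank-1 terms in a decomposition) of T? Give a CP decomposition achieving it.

Lower bound: the mode-3 unfolding of T (rows indexed by k, columns by (i,j) = (0,0), (0,1), (0,2), (1,0), (1,1), (1,2), (2,0), (2,1), (2,2)) is [[3, -2, 0, -8, 5, -1, 7, -4, -2], [1, -1, 1, 2, 0, 0, 3, -2, 0], [0, 0, 0, 4, -2, 2, 0, 0, 0]].
There the 3×3 minor on rows k ∈ {0, 1, 2}, columns (i,j) ∈ {(0,0), (0,1), (1,0)} is det [[3, -2, -8], [1, -1, 2], [0, 0, 4]] = -4 ≠ 0, so this unfolding has rank ≥ 3; CP rank is at least every unfolding rank, so rank(T) ≥ 3. (Unfolding ranks only ever bound the CP rank from below — rank(T) can be strictly larger than all of them — so the matching upper bound has to come from an explicit 3-term decomposition.)
Upper bound: T is a sum of 3 rank-1 terms, T = (0, 1, 0) ⊗ (2, -1, 1) ⊗ (-1, 2, 2) + (1, -2, 1) ⊗ (1, 0, -2) ⊗ (-1, -1, 0) + (1, -2, 2) ⊗ (2, -1, -1) ⊗ (2, 1, 0) (one valid choice — decompositions are not unique — normalised so each a, b is primitive with positive first nonzero entry; check it by expanding all entries), so rank(T) ≤ 3.
These bounds meet, so rank(T) = 3.
Check entry T[0,0,2] = 0: (0)·(2)·(2) + (1)·(1)·(0) + (1)·(2)·(0) = 0.

rank(T) = 3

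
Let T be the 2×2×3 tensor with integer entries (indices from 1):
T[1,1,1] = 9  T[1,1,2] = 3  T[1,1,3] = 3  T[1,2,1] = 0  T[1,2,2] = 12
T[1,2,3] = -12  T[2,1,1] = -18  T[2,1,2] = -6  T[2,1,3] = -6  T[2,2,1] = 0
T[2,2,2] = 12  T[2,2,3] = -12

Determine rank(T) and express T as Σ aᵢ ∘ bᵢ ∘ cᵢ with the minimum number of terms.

Lower bound: the mode-3 unfolding of T (rows indexed by k, columns by (i,j) = (1,1), (1,2), (2,1), (2,2)) is [[9, 0, -18, 0], [3, 12, -6, 12], [3, -12, -6, -12]].
There the 2×2 minor on rows k ∈ {1, 2}, columns (i,j) ∈ {(1,1), (1,2)} is det [[9, 0], [3, 12]] = 108 ≠ 0, so this unfolding has rank ≥ 2; CP rank is at least every unfolding rank, so rank(T) ≥ 2. (This is only a lower bound: in general the CP rank may exceed every unfolding rank, so we still need to exhibit 2 rank-1 terms summing to T.)
Upper bound — finding two terms. Write S_k = T[:,:,k] for the frontal slices: S₁ = [[9, 0], [-18, 0]], S₂ = [[3, 12], [-6, 12]], S₃ = [[3, -12], [-6, -12]].
If T = a₁ ∘ b₁ ∘ c₁ + a₂ ∘ b₂ ∘ c₂ then each S_k = c₁[k]·a₁b₁ᵀ + c₂[k]·a₂b₂ᵀ. S₁ and S₂ are linearly independent, so a₁b₁ᵀ and a₂b₂ᵀ must span the same plane of matrices: they are the rank-1 matrices of the form x·S₁ + y·S₂.
det(x·S₁ + y·S₂) is 324·xy + 108·y² = 108·(y)(3·x + y), vanishing at (x:y) = (1:0) and (1:-3).
M₁ = S₁ = [[9, 0], [-18, 0]] = 9·(1, -2)(1, 0)ᵀ and M₂ = S₁ − 3·S₂ = [[0, -36], [0, -36]] = (-36)·(1, 1)(0, 1)ᵀ, so take a₁ = (1, -2), b₁ = (1, 0), a₂ = (1, 1), b₂ = (0, 1).
Each slice is an integer combination of E₁ = a₁b₁ᵀ and E₂ = a₂b₂ᵀ: S₁ = 9·E₁, S₂ = 3·E₁ + 12·E₂, S₃ = 3·E₁ − 12·E₂; reading off coefficients, c₁ = (9, 3, 3) and c₂ = (0, 12, -12).
Hence T = (1, -2) ∘ (1, 0) ∘ (9, 3, 3) + (1, 1) ∘ (0, 1) ∘ (0, 12, -12), so rank(T) ≤ 2.
These bounds meet, so rank(T) = 2.

rank(T) = 2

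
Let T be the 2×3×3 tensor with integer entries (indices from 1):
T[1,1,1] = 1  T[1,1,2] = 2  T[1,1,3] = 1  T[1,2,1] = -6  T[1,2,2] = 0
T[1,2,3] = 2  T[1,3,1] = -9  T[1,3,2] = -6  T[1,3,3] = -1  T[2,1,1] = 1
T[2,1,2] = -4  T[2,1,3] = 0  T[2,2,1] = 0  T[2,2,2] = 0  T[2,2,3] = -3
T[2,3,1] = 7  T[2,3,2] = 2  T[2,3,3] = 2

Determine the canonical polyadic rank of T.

Lower bound: in the mode-2 unfolding of T (rows indexed by j, columns by (i,k)) the 3×3 minor on rows j ∈ {1, 2, 3}, columns (i,k) ∈ {(1,1), (1,2), (2,1)} is det [[1, 2, 1], [-6, 0, 0], [-9, -6, 7]] = 120 ≠ 0, so that unfolding has rank ≥ 3 and hence rank(T) ≥ 3 (CP rank is at least every unfolding rank, though it can be larger).
Upper bound: T is a sum of 3 rank-1 terms, T = [0, 1] ⊗ [1, -1, 1] ⊗ [2, -2, 1] + [1, -1] ⊗ [1, 2, -1] ⊗ [1, 2, 1] + [2, -1] ⊗ [0, 1, 1] ⊗ [-4, -2, 0] (one valid choice — decompositions are not unique — normalised so each a, b is primitive with positive first nonzero entry; check it by expanding all entries), so rank(T) ≤ 3.
These bounds meet, so rank(T) = 3.

3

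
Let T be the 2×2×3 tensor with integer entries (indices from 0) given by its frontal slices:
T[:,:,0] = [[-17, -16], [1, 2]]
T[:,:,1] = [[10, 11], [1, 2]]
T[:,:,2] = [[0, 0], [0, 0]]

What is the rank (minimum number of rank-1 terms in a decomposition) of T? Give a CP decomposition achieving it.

rank(T) = 2

Lower bound: in the mode-1 unfolding of T (rows indexed by i, columns by (j,k)) the 2×2 minor on rows i ∈ {0, 1}, columns (j,k) ∈ {(0,0), (0,1)} is det [[-17, 10], [1, 1]] = -27 ≠ 0, so that unfolding has rank ≥ 2 and hence rank(T) ≥ 2 (CP rank is at least every unfolding rank, though it can be larger).
Upper bound: with S_k = T[:,:,k], the two rank-1 terms a₁b₁ᵀ, a₂b₂ᵀ are the rank-1 members of the pencil x·S₀ + y·S₁.
det(x·S₀ + y·S₁) is −18·x² − 9·xy + 9·y² = (-9)·(2·x − y)(x + y), vanishing at (x:y) = (1:2) and (1:-1).
M₁ = S₀ + 2·S₁ = [[3, 6], [3, 6]] = 3·[1, 1][1, 2]ᵀ and M₂ = S₀ − S₁ = [[-27, -27], [0, 0]] = (-27)·[1, 0][1, 1]ᵀ, so take a₁ = [1, 1], b₁ = [1, 2], a₂ = [1, 0], b₂ = [1, 1].
Each slice is an integer combination of E₁ = a₁b₁ᵀ and E₂ = a₂b₂ᵀ: S₀ = E₁ − 18·E₂, S₁ = E₁ + 9·E₂, S₂ = 0; reading off coefficients, c₁ = [1, 1, 0] and c₂ = [-18, 9, 0].
Hence T = [1, 1] ∘ [1, 2] ∘ [1, 1, 0] + [1, 0] ∘ [1, 1] ∘ [-18, 9, 0], so rank(T) ≤ 2.
These bounds meet, so rank(T) = 2.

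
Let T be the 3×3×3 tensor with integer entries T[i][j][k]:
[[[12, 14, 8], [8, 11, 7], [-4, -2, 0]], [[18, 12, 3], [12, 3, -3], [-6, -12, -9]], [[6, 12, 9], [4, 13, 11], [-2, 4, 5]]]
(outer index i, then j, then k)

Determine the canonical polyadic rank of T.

2

Lower bound: the mode-3 unfolding of T (rows indexed by k, columns by (i,j) = (0,0), (0,1), (0,2), (1,0), (1,1), (1,2), (2,0), (2,1), (2,2)) is [[12, 8, -4, 18, 12, -6, 6, 4, -2], [14, 11, -2, 12, 3, -12, 12, 13, 4], [8, 7, 0, 3, -3, -9, 9, 11, 5]].
There the 2×2 minor on rows k ∈ {0, 1}, columns (i,j) ∈ {(0,0), (0,1)} is det [[12, 8], [14, 11]] = 20 ≠ 0, so this unfolding has rank ≥ 2; CP rank is at least every unfolding rank, so rank(T) ≥ 2. (Flattening ranks never certify an upper bound on CP rank; for that we must actually write T with 2 rank-1 terms.)
Upper bound — finding two terms. Write S_k = T[:,:,k] for the frontal slices: S₀ = [[12, 8, -4], [18, 12, -6], [6, 4, -2]], S₁ = [[14, 11, -2], [12, 3, -12], [12, 13, 4]], S₂ = [[8, 7, 0], [3, -3, -9], [9, 11, 5]].
If T = a₁ (x) b₁ (x) c₁ + a₂ (x) b₂ (x) c₂ then each S_k = c₁[k]·a₁b₁ᵀ + c₂[k]·a₂b₂ᵀ. S₀ and S₁ are linearly independent, so a₁b₁ᵀ and a₂b₂ᵀ must span the same plane of matrices: they are the rank-1 matrices of the form x·S₀ + y·S₁.
The 2×2 minor of x·S₀ + y·S₁ on rows {0,1}, columns {0,1} is −90·xy − 90·y² = (-90)·(y)(x + y), vanishing at (x:y) = (1:0) and (1:-1).
M₁ = S₀ = [[12, 8, -4], [18, 12, -6], [6, 4, -2]] = 2·(2, 3, 1)(3, 2, -1)ᵀ and M₂ = S₀ − S₁ = [[-2, -3, -2], [6, 9, 6], [-6, -9, -6]] = −(1, -3, 3)(2, 3, 2)ᵀ, so take a₁ = (2, 3, 1), b₁ = (3, 2, -1), a₂ = (1, -3, 3), b₂ = (2, 3, 2).
Each slice is an integer combination of E₁ = a₁b₁ᵀ and E₂ = a₂b₂ᵀ: S₀ = 2·E₁, S₁ = 2·E₁ + E₂, S₂ = E₁ + E₂; reading off coefficients, c₁ = (2, 2, 1) and c₂ = (0, 1, 1).
Hence T = (2, 3, 1) (x) (3, 2, -1) (x) (2, 2, 1) + (1, -3, 3) (x) (2, 3, 2) (x) (0, 1, 1), so rank(T) ≤ 2.
These bounds meet, so rank(T) = 2.
Check entry T[2,0,2] = 9: (1)·(3)·(1) + (3)·(2)·(1) = 9.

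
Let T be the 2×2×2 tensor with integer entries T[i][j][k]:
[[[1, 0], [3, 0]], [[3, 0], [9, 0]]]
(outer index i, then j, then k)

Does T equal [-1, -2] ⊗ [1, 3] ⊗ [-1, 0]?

No

Reconstruct entry (1,0,0) from the claimed factors: Σₗ aₗ[1]bₗ[0]cₗ[0] = (-2)·(1)·(-1) = 2, but T[1,0,0] = 3. The claim is false.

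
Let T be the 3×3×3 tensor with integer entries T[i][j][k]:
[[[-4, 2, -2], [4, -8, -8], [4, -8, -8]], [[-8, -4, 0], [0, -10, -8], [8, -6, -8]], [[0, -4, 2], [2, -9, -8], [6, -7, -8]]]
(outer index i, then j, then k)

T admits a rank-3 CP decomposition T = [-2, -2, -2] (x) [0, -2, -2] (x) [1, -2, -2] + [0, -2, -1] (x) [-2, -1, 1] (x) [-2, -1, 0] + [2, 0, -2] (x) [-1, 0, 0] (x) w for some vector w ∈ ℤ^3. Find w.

Subtract the known terms from T to get the rank-1 residual R = [2, 0, -2] (x) [-1, 0, 0] (x) w, so R[i,j,k] = a[i]·b[j]·w[k]. Pick indices with nonzero a[0]·b[0] = (2)·(-1) = -2. Only the fibre through (0,0,·) is needed: R[0,0,:] = T[0,0,:] − Σₗ aₗ[0]bₗ[0]cₗ = [-4, 2, -2] − (-2)·(0)·[1, -2, -2] − (0)·(-2)·[-2, -1, 0] = [-4, 2, -2]. Then w[k] = R[0,0,k] / -2 for each k, giving w = [-4, 2, -2] / -2 = [2, -1, 1].

w = [2, -1, 1]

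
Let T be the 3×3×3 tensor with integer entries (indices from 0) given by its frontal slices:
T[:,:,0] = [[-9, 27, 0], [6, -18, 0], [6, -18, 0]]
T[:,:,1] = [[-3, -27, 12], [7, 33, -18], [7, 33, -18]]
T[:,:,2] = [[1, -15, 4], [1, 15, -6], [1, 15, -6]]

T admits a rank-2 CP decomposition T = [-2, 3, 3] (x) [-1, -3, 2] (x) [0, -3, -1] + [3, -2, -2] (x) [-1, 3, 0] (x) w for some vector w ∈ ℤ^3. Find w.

Subtract the known terms from T to get the rank-1 residual R = [3, -2, -2] (x) [-1, 3, 0] (x) w, so R[i,j,k] = a[i]·b[j]·w[k]. Pick indices with nonzero a[0]·b[0] = (3)·(-1) = -3. Only the fibre through (0,0,·) is needed: R[0,0,:] = T[0,0,:] − Σₗ aₗ[0]bₗ[0]cₗ = [-9, -3, 1] − (-2)·(-1)·[0, -3, -1] = [-9, 3, 3]. Then w[k] = R[0,0,k] / -3 for each k, giving w = [-9, 3, 3] / -3 = [3, -1, -1].

w = [3, -1, -1]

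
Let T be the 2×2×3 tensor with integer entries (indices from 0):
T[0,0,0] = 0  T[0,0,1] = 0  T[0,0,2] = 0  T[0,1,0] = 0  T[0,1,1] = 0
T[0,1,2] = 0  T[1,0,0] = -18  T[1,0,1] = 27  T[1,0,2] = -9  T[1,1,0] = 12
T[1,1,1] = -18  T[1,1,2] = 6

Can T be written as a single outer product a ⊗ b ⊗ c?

Yes

If T = a ⊗ b ⊗ c then every fibre of T is a multiple of the corresponding factor, so read the factors off the fibres through the nonzero entry T[1,0,0] = -18.
The mode-1 fibre T[:,0,0] = [0, -18] gives a = (0, 1) (primitive direction); the mode-2 fibre T[1,:,0] = [-18, 12] gives b = (3, -2); then c[k] = T[1,0,k] / (a[1]·b[0]) = [-18, 27, -9] / 3 = (-6, 9, -3).
Expanding (0, 1) ⊗ (3, -2) ⊗ (-6, 9, -3) reproduces all 12 entries of T, so T = (0, 1) ⊗ (3, -2) ⊗ (-6, 9, -3) and rank(T) ≤ 1.
Equivalently every frontal slice T[:,:,k] is c[k] times the rank-1 matrix (0, 1) ⊗ (3, -2). So T has rank 1 (it is nonzero).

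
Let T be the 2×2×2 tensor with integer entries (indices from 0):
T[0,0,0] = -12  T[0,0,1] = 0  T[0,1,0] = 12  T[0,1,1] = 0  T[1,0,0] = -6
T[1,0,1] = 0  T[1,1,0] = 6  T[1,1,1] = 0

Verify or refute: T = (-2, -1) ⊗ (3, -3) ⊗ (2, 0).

Reconstruct entrywise from the claimed factors. For example, T[1,0,1] = 0 and Σₗ aₗ[1]bₗ[0]cₗ[1] = (-1)·(3)·(0) = 0; checking all 8 entries, every one matches. The claim holds.

Yes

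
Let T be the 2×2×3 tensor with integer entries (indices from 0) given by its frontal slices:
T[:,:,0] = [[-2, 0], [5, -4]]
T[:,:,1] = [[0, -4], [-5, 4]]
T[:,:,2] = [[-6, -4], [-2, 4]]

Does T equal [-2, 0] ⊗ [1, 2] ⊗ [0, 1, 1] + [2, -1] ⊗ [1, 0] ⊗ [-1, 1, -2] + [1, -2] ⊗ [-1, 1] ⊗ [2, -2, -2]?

Reconstruct entry (0,0,0) from the claimed factors: Σₗ aₗ[0]bₗ[0]cₗ[0] = (-2)·(1)·(0) + (2)·(1)·(-1) + (1)·(-1)·(2) = -4, but T[0,0,0] = -2. The claim is false.

No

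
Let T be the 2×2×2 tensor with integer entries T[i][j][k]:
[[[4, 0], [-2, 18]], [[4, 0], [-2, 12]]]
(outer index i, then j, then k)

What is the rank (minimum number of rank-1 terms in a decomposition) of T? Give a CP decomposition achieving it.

Lower bound: the mode-2 unfolding of T (rows indexed by j, columns by (i,k) = (0,0), (0,1), (1,0), (1,1)) is [[4, 0, 4, 0], [-2, 18, -2, 12]].
There the 2×2 minor on rows j ∈ {0, 1}, columns (i,k) ∈ {(0,0), (0,1)} is det [[4, 0], [-2, 18]] = 72 ≠ 0, so this unfolding has rank ≥ 2; CP rank is at least every unfolding rank, so rank(T) ≥ 2. (Unfolding ranks only ever bound the CP rank from below — rank(T) can be strictly larger than all of them — so the matching upper bound has to come from an explicit 2-term decomposition.)
Upper bound — finding two terms. Write S_k = T[:,:,k] for the frontal slices: S₀ = [[4, -2], [4, -2]], S₁ = [[0, 18], [0, 12]].
If T = a₁ (x) b₁ (x) c₁ + a₂ (x) b₂ (x) c₂ then each S_k = c₁[k]·a₁b₁ᵀ + c₂[k]·a₂b₂ᵀ. S₀ and S₁ are linearly independent, so a₁b₁ᵀ and a₂b₂ᵀ must span the same plane of matrices: they are the rank-1 matrices of the form x·S₀ + y·S₁.
det(x·S₀ + y·S₁) is −24·xy = (-24)·(y)(x), vanishing at (x:y) = (1:0) and (0:1).
M₁ = S₀ = [[4, -2], [4, -2]] = 2·(1, 1)(2, -1)ᵀ and M₂ = S₁ = [[0, 18], [0, 12]] = 6·(3, 2)(0, 1)ᵀ, so take a₁ = (1, 1), b₁ = (2, -1), a₂ = (3, 2), b₂ = (0, 1).
Each slice is an integer combination of E₁ = a₁b₁ᵀ and E₂ = a₂b₂ᵀ: S₀ = 2·E₁, S₁ = 6·E₂; reading off coefficients, c₁ = (2, 0) and c₂ = (0, 6).
Hence T = (1, 1) (x) (2, -1) (x) (2, 0) + (3, 2) (x) (0, 1) (x) (0, 6), so rank(T) ≤ 2.
These bounds meet, so rank(T) = 2.

rank(T) = 2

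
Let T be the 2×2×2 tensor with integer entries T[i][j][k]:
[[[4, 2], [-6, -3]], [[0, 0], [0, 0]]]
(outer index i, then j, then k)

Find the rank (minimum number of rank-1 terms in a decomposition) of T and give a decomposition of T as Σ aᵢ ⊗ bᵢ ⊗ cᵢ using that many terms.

rank(T) = 1

Lower bound: T ≠ 0 (e.g. T[0,0,0] = 4), so rank(T) ≥ 1.
Upper bound: the mode-1 fibre T[:,0,0] = [4, 0] gives a = [1, 0] (primitive direction); the mode-2 fibre T[0,:,0] = [4, -6] gives b = [2, -3]; then c[k] = T[0,0,k] / (a[0]·b[0]) = [4, 2] / 2 = [2, 1].
Expanding [1, 0] ⊗ [2, -3] ⊗ [2, 1] reproduces all 8 entries of T, so T = [1, 0] ⊗ [2, -3] ⊗ [2, 1] and rank(T) ≤ 1.
These bounds meet, so rank(T) = 1.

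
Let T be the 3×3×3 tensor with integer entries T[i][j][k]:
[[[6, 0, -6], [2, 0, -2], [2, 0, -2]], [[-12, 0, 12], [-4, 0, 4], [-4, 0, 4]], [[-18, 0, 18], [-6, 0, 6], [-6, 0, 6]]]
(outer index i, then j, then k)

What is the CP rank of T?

Lower bound: T ≠ 0 (e.g. T[0,0,0] = 6), so rank(T) ≥ 1.
Upper bound: if T = a ∘ b ∘ c then every fibre of T is a multiple of the corresponding factor, so read the factors off the fibres through the nonzero entry T[0,0,0] = 6.
The mode-1 fibre T[:,0,0] = [6, -12, -18] gives a = [1, -2, -3] (primitive direction); the mode-2 fibre T[0,:,0] = [6, 2, 2] gives b = [3, 1, 1]; then c[k] = T[0,0,k] / (a[0]·b[0]) = [6, 0, -6] / 3 = [2, 0, -2].
Expanding [1, -2, -3] ∘ [3, 1, 1] ∘ [2, 0, -2] reproduces all 27 entries of T, so T = [1, -2, -3] ∘ [3, 1, 1] ∘ [2, 0, -2] and rank(T) ≤ 1.
These bounds meet, so rank(T) = 1.

1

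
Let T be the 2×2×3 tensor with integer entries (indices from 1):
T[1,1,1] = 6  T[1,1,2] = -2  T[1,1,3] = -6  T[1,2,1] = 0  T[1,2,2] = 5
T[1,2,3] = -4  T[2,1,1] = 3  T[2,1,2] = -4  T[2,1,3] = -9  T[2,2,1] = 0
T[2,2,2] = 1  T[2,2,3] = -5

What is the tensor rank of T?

3

Lower bound: the mode-3 unfolding of T (rows indexed by k, columns by (i,j) = (1,1), (1,2), (2,1), (2,2)) is [[6, 0, 3, 0], [-2, 5, -4, 1], [-6, -4, -9, -5]].
There the 3×3 minor on rows k ∈ {1, 2, 3}, columns (i,j) ∈ {(1,1), (1,2), (2,1)} is det [[6, 0, 3], [-2, 5, -4], [-6, -4, -9]] = -252 ≠ 0, so this unfolding has rank ≥ 3; CP rank is at least every unfolding rank, so rank(T) ≥ 3. (This is only a lower bound: in general the CP rank may exceed every unfolding rank, so we still need to exhibit 3 rank-1 terms summing to T.)
Upper bound: T is a sum of 3 rank-1 terms, T = [1, 2] ∘ [2, 1] ∘ [0, -1, -2] + [2, 1] ∘ [1, 1] ∘ [1, 2, -1] + [2, 1] ∘ [2, -1] ∘ [1, -1, 0] (one valid choice — decompositions are not unique — normalised so each a, b is primitive with positive first nonzero entry; check it by expanding all entries), so rank(T) ≤ 3.
These bounds meet, so rank(T) = 3.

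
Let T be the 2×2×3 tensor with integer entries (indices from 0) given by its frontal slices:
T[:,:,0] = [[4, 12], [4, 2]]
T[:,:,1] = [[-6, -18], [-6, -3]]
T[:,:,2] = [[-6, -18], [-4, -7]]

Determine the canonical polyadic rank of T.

2

Lower bound: the mode-3 unfolding of T (rows indexed by k, columns by (i,j) = (0,0), (0,1), (1,0), (1,1)) is [[4, 12, 4, 2], [-6, -18, -6, -3], [-6, -18, -4, -7]].
There the 2×2 minor on rows k ∈ {0, 2}, columns (i,j) ∈ {(0,0), (1,0)} is det [[4, 4], [-6, -4]] = 8 ≠ 0, so this unfolding has rank ≥ 2; CP rank is at least every unfolding rank, so rank(T) ≥ 2. (Unfolding ranks only ever bound the CP rank from below — rank(T) can be strictly larger than all of them — so the matching upper bound has to come from an explicit 2-term decomposition.)
Upper bound — finding two terms. Write S_k = T[:,:,k] for the frontal slices: S₀ = [[4, 12], [4, 2]], S₁ = [[-6, -18], [-6, -3]], S₂ = [[-6, -18], [-4, -7]].
If T = a₁ ⊗ b₁ ⊗ c₁ + a₂ ⊗ b₂ ⊗ c₂ then each S_k = c₁[k]·a₁b₁ᵀ + c₂[k]·a₂b₂ᵀ. S₀ and S₂ are linearly independent, so a₁b₁ᵀ and a₂b₂ᵀ must span the same plane of matrices: they are the rank-1 matrices of the form x·S₀ + y·S₂.
det(x·S₀ + y·S₂) is −40·x² + 80·xy − 30·y² = (-10)·(2·x − 3·y)(2·x − y), vanishing at (x:y) = (3:2) and (1:2).
M₁ = 3·S₀ + 2·S₂ = [[0, 0], [4, -8]] = 4·[0, 1][1, -2]ᵀ and M₂ = S₀ + 2·S₂ = [[-8, -24], [-4, -12]] = (-4)·[2, 1][1, 3]ᵀ, so take a₁ = [0, 1], b₁ = [1, -2], a₂ = [2, 1], b₂ = [1, 3].
Each slice is an integer combination of E₁ = a₁b₁ᵀ and E₂ = a₂b₂ᵀ: S₀ = 2·E₁ + 2·E₂, S₁ = −3·E₁ − 3·E₂, S₂ = −E₁ − 3·E₂; reading off coefficients, c₁ = [2, -3, -1] and c₂ = [2, -3, -3].
Hence T = [0, 1] ⊗ [1, -2] ⊗ [2, -3, -1] + [2, 1] ⊗ [1, 3] ⊗ [2, -3, -3], so rank(T) ≤ 2.
These bounds meet, so rank(T) = 2.
Check entry T[1,0,1] = -6: (1)·(1)·(-3) + (1)·(1)·(-3) = -6.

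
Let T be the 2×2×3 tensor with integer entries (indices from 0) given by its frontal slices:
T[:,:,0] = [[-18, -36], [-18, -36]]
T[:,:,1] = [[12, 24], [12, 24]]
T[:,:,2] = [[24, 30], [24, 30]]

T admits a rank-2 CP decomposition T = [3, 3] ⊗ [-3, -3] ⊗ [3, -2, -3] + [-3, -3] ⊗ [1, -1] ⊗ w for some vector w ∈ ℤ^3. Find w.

w = [-3, 2, 1]

Subtract the known terms from T to get the rank-1 residual R = [-3, -3] ⊗ [1, -1] ⊗ w, so R[i,j,k] = a[i]·b[j]·w[k]. Pick indices with nonzero a[0]·b[0] = (-3)·(1) = -3. Only the fibre through (0,0,·) is needed: R[0,0,:] = T[0,0,:] − Σₗ aₗ[0]bₗ[0]cₗ = [-18, 12, 24] − (3)·(-3)·[3, -2, -3] = [9, -6, -3]. Then w[k] = R[0,0,k] / -3 for each k, giving w = [9, -6, -3] / -3 = [-3, 2, 1].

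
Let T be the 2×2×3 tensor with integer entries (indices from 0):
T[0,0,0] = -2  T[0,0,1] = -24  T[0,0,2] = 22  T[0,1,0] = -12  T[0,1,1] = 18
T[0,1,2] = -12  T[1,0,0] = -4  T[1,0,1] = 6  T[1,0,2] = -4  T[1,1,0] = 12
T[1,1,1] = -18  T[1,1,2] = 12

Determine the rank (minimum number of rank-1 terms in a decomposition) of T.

2

Lower bound: the mode-2 unfolding of T (rows indexed by j, columns by (i,k) = (0,0), (0,1), (0,2), (1,0), (1,1), (1,2)) is [[-2, -24, 22, -4, 6, -4], [-12, 18, -12, 12, -18, 12]].
There the 2×2 minor on rows j ∈ {0, 1}, columns (i,k) ∈ {(0,0), (0,1)} is det [[-2, -24], [-12, 18]] = -324 ≠ 0, so this unfolding has rank ≥ 2; CP rank is at least every unfolding rank, so rank(T) ≥ 2. (Unfolding ranks only ever bound the CP rank from below — rank(T) can be strictly larger than all of them — so the matching upper bound has to come from an explicit 2-term decomposition.)
Upper bound — finding two terms. Write S_k = T[:,:,k] for the frontal slices: S₀ = [[-2, -12], [-4, 12]], S₁ = [[-24, 18], [6, -18]], S₂ = [[22, -12], [-4, 12]].
If T = a₁ ⊗ b₁ ⊗ c₁ + a₂ ⊗ b₂ ⊗ c₂ then each S_k = c₁[k]·a₁b₁ᵀ + c₂[k]·a₂b₂ᵀ. S₀ and S₁ are linearly independent, so a₁b₁ᵀ and a₂b₂ᵀ must span the same plane of matrices: they are the rank-1 matrices of the form x·S₀ + y·S₁.
det(x·S₀ + y·S₁) is −72·x² − 108·xy + 324·y² = (-36)·(2·x − 3·y)(x + 3·y), vanishing at (x:y) = (3:2) and (3:-1).
M₁ = 3·S₀ + 2·S₁ = [[-54, 0], [0, 0]] = (-54)·(1, 0)(1, 0)ᵀ and M₂ = 3·S₀ − S₁ = [[18, -54], [-18, 54]] = 18·(1, -1)(1, -3)ᵀ, so take a₁ = (1, 0), b₁ = (1, 0), a₂ = (1, -1), b₂ = (1, -3).
Each slice is an integer combination of E₁ = a₁b₁ᵀ and E₂ = a₂b₂ᵀ: S₀ = −6·E₁ + 4·E₂, S₁ = −18·E₁ − 6·E₂, S₂ = 18·E₁ + 4·E₂; reading off coefficients, c₁ = (-6, -18, 18) and c₂ = (4, -6, 4).
Hence T = (1, 0) ⊗ (1, 0) ⊗ (-6, -18, 18) + (1, -1) ⊗ (1, -3) ⊗ (4, -6, 4), so rank(T) ≤ 2.
These bounds meet, so rank(T) = 2.
Check entry T[1,1,1] = -18: (0)·(0)·(-18) + (-1)·(-3)·(-6) = -18.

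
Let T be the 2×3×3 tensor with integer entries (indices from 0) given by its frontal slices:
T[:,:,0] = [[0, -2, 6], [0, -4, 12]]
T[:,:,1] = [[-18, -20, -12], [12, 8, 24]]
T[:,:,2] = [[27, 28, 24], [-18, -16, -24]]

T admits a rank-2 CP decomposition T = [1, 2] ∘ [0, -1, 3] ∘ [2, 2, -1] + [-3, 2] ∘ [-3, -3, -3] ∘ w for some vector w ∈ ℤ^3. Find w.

w = [0, -2, 3]

Subtract the known terms from T to get the rank-1 residual R = [-3, 2] ∘ [-3, -3, -3] ∘ w, so R[i,j,k] = a[i]·b[j]·w[k]. Pick indices with nonzero a[0]·b[0] = (-3)·(-3) = 9. Only the fibre through (0,0,·) is needed: R[0,0,:] = T[0,0,:] − Σₗ aₗ[0]bₗ[0]cₗ = [0, -18, 27] − (1)·(0)·[2, 2, -1] = [0, -18, 27]. Then w[k] = R[0,0,k] / 9 for each k, giving w = [0, -18, 27] / 9 = [0, -2, 3].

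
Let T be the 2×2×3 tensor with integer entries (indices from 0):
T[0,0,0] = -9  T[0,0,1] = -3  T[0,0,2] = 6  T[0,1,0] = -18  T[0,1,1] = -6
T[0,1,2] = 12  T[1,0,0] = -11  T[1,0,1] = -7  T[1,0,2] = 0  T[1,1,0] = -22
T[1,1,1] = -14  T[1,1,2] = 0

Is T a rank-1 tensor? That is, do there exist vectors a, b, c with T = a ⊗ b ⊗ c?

No

The mode-1 unfolding of T (rows indexed by i, columns by (j,k) = (0,0), (0,1), (0,2), (1,0), (1,1), (1,2)) is [[-9, -3, 6, -18, -6, 12], [-11, -7, 0, -22, -14, 0]].
There the 2×2 minor on rows i ∈ {0, 1}, columns (j,k) ∈ {(0,0), (0,1)} is det [[-9, -3], [-11, -7]] = 30 ≠ 0, so this unfolding has rank ≥ 2; CP rank is at least every unfolding rank, so rank(T) ≥ 2.
In particular rank(T) ≥ 2 > 1, so T is not rank-1.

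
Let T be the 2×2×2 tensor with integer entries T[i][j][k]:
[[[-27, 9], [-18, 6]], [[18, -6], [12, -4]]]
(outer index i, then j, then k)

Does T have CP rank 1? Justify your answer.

Yes

If T = a ⊗ b ⊗ c then every fibre of T is a multiple of the corresponding factor, so read the factors off the fibres through the nonzero entry T[0,0,0] = -27.
The mode-1 fibre T[:,0,0] = [-27, 18] gives a = (3, -2) (primitive direction); the mode-2 fibre T[0,:,0] = [-27, -18] gives b = (3, 2); then c[k] = T[0,0,k] / (a[0]·b[0]) = [-27, 9] / 9 = (-3, 1).
Expanding (3, -2) ⊗ (3, 2) ⊗ (-3, 1) reproduces all 8 entries of T, so T = (3, -2) ⊗ (3, 2) ⊗ (-3, 1) and rank(T) ≤ 1.
Equivalently every frontal slice T[:,:,k] is c[k] times the rank-1 matrix (3, -2) ⊗ (3, 2). So T has rank 1 (it is nonzero).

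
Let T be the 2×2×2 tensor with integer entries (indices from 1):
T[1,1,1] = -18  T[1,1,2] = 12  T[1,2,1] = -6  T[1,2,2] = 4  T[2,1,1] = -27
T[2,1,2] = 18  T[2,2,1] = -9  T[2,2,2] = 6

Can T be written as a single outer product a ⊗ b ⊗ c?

Yes

If T = a ⊗ b ⊗ c then every fibre of T is a multiple of the corresponding factor, so read the factors off the fibres through the nonzero entry T[1,1,1] = -18.
The mode-1 fibre T[:,1,1] = [-18, -27] gives a = [2, 3] (primitive direction); the mode-2 fibre T[1,:,1] = [-18, -6] gives b = [3, 1]; then c[k] = T[1,1,k] / (a[1]·b[1]) = [-18, 12] / 6 = [-3, 2].
Expanding [2, 3] ⊗ [3, 1] ⊗ [-3, 2] reproduces all 8 entries of T, so T = [2, 3] ⊗ [3, 1] ⊗ [-3, 2] and rank(T) ≤ 1.
Equivalently every frontal slice T[:,:,k] is c[k] times the rank-1 matrix [2, 3] ⊗ [3, 1]. So T has rank 1 (it is nonzero).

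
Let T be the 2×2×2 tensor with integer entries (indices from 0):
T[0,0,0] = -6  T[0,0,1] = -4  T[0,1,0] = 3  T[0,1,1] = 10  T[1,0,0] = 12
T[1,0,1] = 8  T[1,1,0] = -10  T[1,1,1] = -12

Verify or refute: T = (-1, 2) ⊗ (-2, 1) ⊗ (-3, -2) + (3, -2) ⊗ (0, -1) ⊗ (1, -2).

Reconstruct entry (0,1,0) from the claimed factors: Σₗ aₗ[0]bₗ[1]cₗ[0] = (-1)·(1)·(-3) + (3)·(-1)·(1) = 0, but T[0,1,0] = 3. The claim is false.

No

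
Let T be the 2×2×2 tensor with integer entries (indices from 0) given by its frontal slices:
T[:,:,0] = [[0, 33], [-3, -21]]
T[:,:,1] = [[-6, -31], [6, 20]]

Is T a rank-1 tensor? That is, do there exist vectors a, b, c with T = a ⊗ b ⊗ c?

No

The mode-2 unfolding of T (rows indexed by j, columns by (i,k) = (0,0), (0,1), (1,0), (1,1)) is [[0, -6, -3, 6], [33, -31, -21, 20]].
There the 2×2 minor on rows j ∈ {0, 1}, columns (i,k) ∈ {(0,0), (0,1)} is det [[0, -6], [33, -31]] = 198 ≠ 0, so this unfolding has rank ≥ 2; CP rank is at least every unfolding rank, so rank(T) ≥ 2.
In particular rank(T) ≥ 2 > 1, so T is not rank-1.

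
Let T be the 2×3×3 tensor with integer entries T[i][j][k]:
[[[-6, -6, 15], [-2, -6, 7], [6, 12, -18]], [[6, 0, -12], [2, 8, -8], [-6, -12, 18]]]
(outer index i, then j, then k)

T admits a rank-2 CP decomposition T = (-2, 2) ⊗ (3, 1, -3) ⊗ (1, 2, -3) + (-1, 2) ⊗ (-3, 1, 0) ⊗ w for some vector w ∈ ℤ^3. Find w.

w = (0, 2, -1)

Subtract the known terms from T to get the rank-1 residual R = (-1, 2) ⊗ (-3, 1, 0) ⊗ w, so R[i,j,k] = a[i]·b[j]·w[k]. Pick indices with nonzero a[0]·b[0] = (-1)·(-3) = 3. Only the fibre through (0,0,·) is needed: R[0,0,:] = T[0,0,:] − Σₗ aₗ[0]bₗ[0]cₗ = [-6, -6, 15] − (-2)·(3)·(1, 2, -3) = [0, 6, -3]. Then w[k] = R[0,0,k] / 3 for each k, giving w = [0, 6, -3] / 3 = (0, 2, -1).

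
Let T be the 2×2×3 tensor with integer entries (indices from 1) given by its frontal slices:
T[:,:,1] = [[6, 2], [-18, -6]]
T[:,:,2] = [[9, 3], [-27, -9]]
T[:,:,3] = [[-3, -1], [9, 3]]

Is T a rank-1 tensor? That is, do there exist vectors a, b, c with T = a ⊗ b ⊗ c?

Yes

If T = a ⊗ b ⊗ c then every fibre of T is a multiple of the corresponding factor, so read the factors off the fibres through the nonzero entry T[1,1,1] = 6.
The mode-1 fibre T[:,1,1] = [6, -18] gives a = (1, -3) (primitive direction); the mode-2 fibre T[1,:,1] = [6, 2] gives b = (3, 1); then c[k] = T[1,1,k] / (a[1]·b[1]) = [6, 9, -3] / 3 = (2, 3, -1).
Expanding (1, -3) ⊗ (3, 1) ⊗ (2, 3, -1) reproduces all 12 entries of T, so T = (1, -3) ⊗ (3, 1) ⊗ (2, 3, -1) and rank(T) ≤ 1.
Equivalently every frontal slice T[:,:,k] is c[k] times the rank-1 matrix (1, -3) ⊗ (3, 1). So T has rank 1 (it is nonzero).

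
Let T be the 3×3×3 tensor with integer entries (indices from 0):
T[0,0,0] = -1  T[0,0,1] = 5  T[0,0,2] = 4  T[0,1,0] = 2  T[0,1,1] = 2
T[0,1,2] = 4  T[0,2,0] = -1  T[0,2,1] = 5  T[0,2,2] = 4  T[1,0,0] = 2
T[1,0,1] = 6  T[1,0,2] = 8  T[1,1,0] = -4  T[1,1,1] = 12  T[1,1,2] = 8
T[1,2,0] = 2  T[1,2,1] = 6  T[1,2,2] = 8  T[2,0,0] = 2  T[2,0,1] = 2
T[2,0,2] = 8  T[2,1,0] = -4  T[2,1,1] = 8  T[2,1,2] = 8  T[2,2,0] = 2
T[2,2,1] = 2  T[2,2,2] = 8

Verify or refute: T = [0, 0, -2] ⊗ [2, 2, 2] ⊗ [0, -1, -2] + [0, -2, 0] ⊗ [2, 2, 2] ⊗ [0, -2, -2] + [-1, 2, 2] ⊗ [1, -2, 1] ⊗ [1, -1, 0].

No

Reconstruct entry (0,0,1) from the claimed factors: Σₗ aₗ[0]bₗ[0]cₗ[1] = (0)·(2)·(-1) + (0)·(2)·(-2) + (-1)·(1)·(-1) = 1, but T[0,0,1] = 5. The claim is false.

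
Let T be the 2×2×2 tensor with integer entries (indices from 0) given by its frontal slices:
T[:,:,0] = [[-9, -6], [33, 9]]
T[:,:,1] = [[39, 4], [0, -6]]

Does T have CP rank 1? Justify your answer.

The mode-3 unfolding of T (rows indexed by k, columns by (i,j) = (0,0), (0,1), (1,0), (1,1)) is [[-9, -6, 33, 9], [39, 4, 0, -6]].
There the 2×2 minor on rows k ∈ {0, 1}, columns (i,j) ∈ {(0,0), (0,1)} is det [[-9, -6], [39, 4]] = 198 ≠ 0, so this unfolding has rank ≥ 2; CP rank is at least every unfolding rank, so rank(T) ≥ 2.
In particular rank(T) ≥ 2 > 1, so T is not rank-1.

No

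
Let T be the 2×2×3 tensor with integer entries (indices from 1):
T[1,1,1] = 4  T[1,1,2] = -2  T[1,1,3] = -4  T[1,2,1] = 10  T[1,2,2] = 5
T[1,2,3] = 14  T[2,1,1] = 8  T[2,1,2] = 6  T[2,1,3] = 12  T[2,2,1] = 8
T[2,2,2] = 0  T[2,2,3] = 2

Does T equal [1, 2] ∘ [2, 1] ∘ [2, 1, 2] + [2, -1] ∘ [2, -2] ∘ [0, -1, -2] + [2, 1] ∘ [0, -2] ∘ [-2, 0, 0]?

Reconstruct entry (1,2,3) from the claimed factors: Σₗ aₗ[1]bₗ[2]cₗ[3] = (1)·(1)·(2) + (2)·(-2)·(-2) + (2)·(-2)·(0) = 10, but T[1,2,3] = 14. The claim is false.

No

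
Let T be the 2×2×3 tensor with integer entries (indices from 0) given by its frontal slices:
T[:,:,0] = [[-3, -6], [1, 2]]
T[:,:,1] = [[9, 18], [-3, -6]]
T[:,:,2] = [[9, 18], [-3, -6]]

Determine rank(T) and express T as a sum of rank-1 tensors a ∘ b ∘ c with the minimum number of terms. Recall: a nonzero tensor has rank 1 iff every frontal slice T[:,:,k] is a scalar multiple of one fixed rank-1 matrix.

rank(T) = 1

Lower bound: T ≠ 0 (e.g. T[0,0,0] = -3), so rank(T) ≥ 1.
Upper bound: if T = a ∘ b ∘ c then every fibre of T is a multiple of the corresponding factor, so read the factors off the fibres through the nonzero entry T[0,0,0] = -3.
The mode-1 fibre T[:,0,0] = [-3, 1] gives a = [3, -1] (primitive direction); the mode-2 fibre T[0,:,0] = [-3, -6] gives b = [1, 2]; then c[k] = T[0,0,k] / (a[0]·b[0]) = [-3, 9, 9] / 3 = [-1, 3, 3].
Expanding [3, -1] ∘ [1, 2] ∘ [-1, 3, 3] reproduces all 12 entries of T, so T = [3, -1] ∘ [1, 2] ∘ [-1, 3, 3] and rank(T) ≤ 1.
These bounds meet, so rank(T) = 1.
Check entry T[0,0,1] = 9: (3)·(1)·(3) = 9.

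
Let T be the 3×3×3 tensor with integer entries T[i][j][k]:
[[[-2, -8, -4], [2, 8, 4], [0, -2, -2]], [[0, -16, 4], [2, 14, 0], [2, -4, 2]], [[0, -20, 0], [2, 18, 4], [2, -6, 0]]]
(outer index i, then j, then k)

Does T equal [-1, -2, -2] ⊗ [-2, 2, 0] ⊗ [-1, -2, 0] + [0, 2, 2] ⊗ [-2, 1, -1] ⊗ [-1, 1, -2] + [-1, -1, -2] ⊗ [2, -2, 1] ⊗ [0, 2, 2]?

Reconstruct entrywise from the claimed factors. For example, T[0,0,0] = -2 and Σₗ aₗ[0]bₗ[0]cₗ[0] = (-1)·(-2)·(-1) + (0)·(-2)·(-1) + (-1)·(2)·(0) = -2; checking all 27 entries, every one matches. The claim holds.

Yes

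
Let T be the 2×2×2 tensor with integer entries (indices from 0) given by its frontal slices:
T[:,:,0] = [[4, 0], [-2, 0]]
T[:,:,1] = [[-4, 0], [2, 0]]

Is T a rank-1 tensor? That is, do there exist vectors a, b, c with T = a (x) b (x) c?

The mode-1 fibre T[:,0,0] = [4, -2] gives a = [2, -1] (primitive direction); the mode-2 fibre T[0,:,0] = [4, 0] gives b = [1, 0]; then c[k] = T[0,0,k] / (a[0]·b[0]) = [4, -4] / 2 = [2, -2].
Expanding [2, -1] (x) [1, 0] (x) [2, -2] reproduces all 8 entries of T, so T = [2, -1] (x) [1, 0] (x) [2, -2] and rank(T) ≤ 1.
Equivalently every frontal slice T[:,:,k] is c[k] times the rank-1 matrix [2, -1] (x) [1, 0]. So T has rank 1 (it is nonzero).

Yes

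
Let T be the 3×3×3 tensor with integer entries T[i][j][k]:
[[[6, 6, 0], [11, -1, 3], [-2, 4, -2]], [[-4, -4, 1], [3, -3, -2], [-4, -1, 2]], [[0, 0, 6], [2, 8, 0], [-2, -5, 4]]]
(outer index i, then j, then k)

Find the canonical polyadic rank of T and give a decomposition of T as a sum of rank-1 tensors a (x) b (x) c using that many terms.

rank(T) = 3

Lower bound: in the mode-3 unfolding of T (rows indexed by k, columns by (i,j)) the 3×3 minor on rows k ∈ {0, 1, 2}, columns (i,j) ∈ {(0,0), (0,1), (0,2)} is det [[6, 11, -2], [6, -1, 4], [0, 3, -2]] = 36 ≠ 0, so that unfolding has rank ≥ 3 and hence rank(T) ≥ 3 (CP rank is at least every unfolding rank, though it can be larger).
Upper bound: T is a sum of 3 rank-1 terms, T = [1, -1, -2] (x) [2, -1, 2] (x) [1, 1, -1] + [2, -1, 2] (x) [1, 1, 0] (x) [2, 2, 1] + [2, 1, -1] (x) [0, 2, -1] (x) [2, -1, 0] (written with every a and b primitive with positive leading entry and the scale carried by c; CP decompositions are not unique, and this one is verified by expanding entrywise), so rank(T) ≤ 3.
These bounds meet, so rank(T) = 3.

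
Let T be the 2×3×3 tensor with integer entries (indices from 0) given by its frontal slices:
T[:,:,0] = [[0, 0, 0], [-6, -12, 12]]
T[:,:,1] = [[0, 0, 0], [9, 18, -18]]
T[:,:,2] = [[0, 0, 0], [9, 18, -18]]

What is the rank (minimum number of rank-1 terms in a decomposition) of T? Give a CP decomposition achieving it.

rank(T) = 1

Lower bound: T ≠ 0 (e.g. T[1,0,0] = -6), so rank(T) ≥ 1.
Upper bound: the mode-1 fibre T[:,0,0] = [0, -6] gives a = [0, 1] (primitive direction); the mode-2 fibre T[1,:,0] = [-6, -12, 12] gives b = [1, 2, -2]; then c[k] = T[1,0,k] / (a[1]·b[0]) = [-6, 9, 9] / 1 = [-6, 9, 9].
Expanding [0, 1] ⊗ [1, 2, -2] ⊗ [-6, 9, 9] reproduces all 18 entries of T, so T = [0, 1] ⊗ [1, 2, -2] ⊗ [-6, 9, 9] and rank(T) ≤ 1.
These bounds meet, so rank(T) = 1.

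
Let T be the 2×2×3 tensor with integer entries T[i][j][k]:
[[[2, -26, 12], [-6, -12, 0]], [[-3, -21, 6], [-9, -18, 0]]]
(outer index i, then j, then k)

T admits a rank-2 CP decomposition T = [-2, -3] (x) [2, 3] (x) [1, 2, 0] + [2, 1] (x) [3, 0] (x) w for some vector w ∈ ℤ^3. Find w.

Subtract the known terms from T to get the rank-1 residual R = [2, 1] (x) [3, 0] (x) w, so R[i,j,k] = a[i]·b[j]·w[k]. Pick indices with nonzero a[0]·b[0] = (2)·(3) = 6. Only the fibre through (0,0,·) is needed: R[0,0,:] = T[0,0,:] − Σₗ aₗ[0]bₗ[0]cₗ = [2, -26, 12] − (-2)·(2)·[1, 2, 0] = [6, -18, 12]. Then w[k] = R[0,0,k] / 6 for each k, giving w = [6, -18, 12] / 6 = [1, -3, 2].

w = [1, -3, 2]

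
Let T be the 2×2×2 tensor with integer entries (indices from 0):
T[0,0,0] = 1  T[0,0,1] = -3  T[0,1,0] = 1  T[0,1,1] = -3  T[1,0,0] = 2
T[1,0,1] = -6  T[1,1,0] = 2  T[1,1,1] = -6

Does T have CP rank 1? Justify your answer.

If T = a ⊗ b ⊗ c then every fibre of T is a multiple of the corresponding factor, so read the factors off the fibres through the nonzero entry T[0,0,0] = 1.
The mode-1 fibre T[:,0,0] = [1, 2] gives a = [1, 2] (primitive direction); the mode-2 fibre T[0,:,0] = [1, 1] gives b = [1, 1]; then c[k] = T[0,0,k] / (a[0]·b[0]) = [1, -3] / 1 = [1, -3].
Expanding [1, 2] ⊗ [1, 1] ⊗ [1, -3] reproduces all 8 entries of T, so T = [1, 2] ⊗ [1, 1] ⊗ [1, -3] and rank(T) ≤ 1.
Equivalently every frontal slice T[:,:,k] is c[k] times the rank-1 matrix [1, 2] ⊗ [1, 1]. So T has rank 1 (it is nonzero).

Yes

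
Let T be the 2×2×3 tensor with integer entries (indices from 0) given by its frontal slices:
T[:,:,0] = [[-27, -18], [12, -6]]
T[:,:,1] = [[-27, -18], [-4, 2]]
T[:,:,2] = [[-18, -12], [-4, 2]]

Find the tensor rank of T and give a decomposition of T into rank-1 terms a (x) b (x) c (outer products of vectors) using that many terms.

Lower bound: the mode-3 unfolding of T (rows indexed by k, columns by (i,j) = (0,0), (0,1), (1,0), (1,1)) is [[-27, -18, 12, -6], [-27, -18, -4, 2], [-18, -12, -4, 2]].
There the 2×2 minor on rows k ∈ {0, 1}, columns (i,j) ∈ {(0,0), (1,0)} is det [[-27, 12], [-27, -4]] = 432 ≠ 0, so this unfolding has rank ≥ 2; CP rank is at least every unfolding rank, so rank(T) ≥ 2. (Unfolding ranks only ever bound the CP rank from below — rank(T) can be strictly larger than all of them — so the matching upper bound has to come from an explicit 2-term decomposition.)
Upper bound — finding two terms. Write S_k = T[:,:,k] for the frontal slices: S₀ = [[-27, -18], [12, -6]], S₁ = [[-27, -18], [-4, 2]], S₂ = [[-18, -12], [-4, 2]].
If T = a₁ (x) b₁ (x) c₁ + a₂ (x) b₂ (x) c₂ then each S_k = c₁[k]·a₁b₁ᵀ + c₂[k]·a₂b₂ᵀ. S₀ and S₁ are linearly independent, so a₁b₁ᵀ and a₂b₂ᵀ must span the same plane of matrices: they are the rank-1 matrices of the form x·S₀ + y·S₁.
det(x·S₀ + y·S₁) is 378·x² + 252·xy − 126·y² = 126·(3·x − y)(x + y), vanishing at (x:y) = (1:3) and (1:-1).
M₁ = S₀ + 3·S₁ = [[-108, -72], [0, 0]] = (-36)·(1, 0)(3, 2)ᵀ and M₂ = S₀ − S₁ = [[0, 0], [16, -8]] = 8·(0, 1)(2, -1)ᵀ, so take a₁ = (1, 0), b₁ = (3, 2), a₂ = (0, 1), b₂ = (2, -1).
Each slice is an integer combination of E₁ = a₁b₁ᵀ and E₂ = a₂b₂ᵀ: S₀ = −9·E₁ + 6·E₂, S₁ = −9·E₁ − 2·E₂, S₂ = −6·E₁ − 2·E₂; reading off coefficients, c₁ = (-9, -9, -6) and c₂ = (6, -2, -2).
Hence T = (1, 0) (x) (3, 2) (x) (-9, -9, -6) + (0, 1) (x) (2, -1) (x) (6, -2, -2), so rank(T) ≤ 2.
These bounds meet, so rank(T) = 2.

rank(T) = 2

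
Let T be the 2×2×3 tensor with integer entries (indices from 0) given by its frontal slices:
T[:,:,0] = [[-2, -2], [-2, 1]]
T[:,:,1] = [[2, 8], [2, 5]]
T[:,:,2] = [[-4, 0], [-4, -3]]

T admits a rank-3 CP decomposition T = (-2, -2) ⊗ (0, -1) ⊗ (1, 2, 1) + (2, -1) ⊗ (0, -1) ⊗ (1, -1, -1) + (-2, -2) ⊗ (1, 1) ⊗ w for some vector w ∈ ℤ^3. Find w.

w = (1, -1, 2)

Subtract the known terms from T to get the rank-1 residual R = (-2, -2) ⊗ (1, 1) ⊗ w, so R[i,j,k] = a[i]·b[j]·w[k]. Pick indices with nonzero a[0]·b[0] = (-2)·(1) = -2. Only the fibre through (0,0,·) is needed: R[0,0,:] = T[0,0,:] − Σₗ aₗ[0]bₗ[0]cₗ = [-2, 2, -4] − (-2)·(0)·(1, 2, 1) − (2)·(0)·(1, -1, -1) = [-2, 2, -4]. Then w[k] = R[0,0,k] / -2 for each k, giving w = [-2, 2, -4] / -2 = (1, -1, 2).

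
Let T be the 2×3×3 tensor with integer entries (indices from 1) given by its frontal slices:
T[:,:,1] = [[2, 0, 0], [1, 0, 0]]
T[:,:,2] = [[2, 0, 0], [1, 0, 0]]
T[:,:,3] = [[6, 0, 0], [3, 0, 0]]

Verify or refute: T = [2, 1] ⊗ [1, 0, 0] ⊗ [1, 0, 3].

No

Reconstruct entry (1,1,2) from the claimed factors: Σₗ aₗ[1]bₗ[1]cₗ[2] = (2)·(1)·(0) = 0, but T[1,1,2] = 2. The claim is false.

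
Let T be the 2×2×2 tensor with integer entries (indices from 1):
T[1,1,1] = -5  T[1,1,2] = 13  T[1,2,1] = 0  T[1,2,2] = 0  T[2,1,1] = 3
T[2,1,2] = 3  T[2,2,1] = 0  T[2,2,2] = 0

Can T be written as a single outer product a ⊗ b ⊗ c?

No

The mode-3 unfolding of T (rows indexed by k, columns by (i,j) = (1,1), (1,2), (2,1), (2,2)) is [[-5, 0, 3, 0], [13, 0, 3, 0]].
There the 2×2 minor on rows k ∈ {1, 2}, columns (i,j) ∈ {(1,1), (2,1)} is det [[-5, 3], [13, 3]] = -54 ≠ 0, so this unfolding has rank ≥ 2; CP rank is at least every unfolding rank, so rank(T) ≥ 2.
In particular rank(T) ≥ 2 > 1, so T is not rank-1.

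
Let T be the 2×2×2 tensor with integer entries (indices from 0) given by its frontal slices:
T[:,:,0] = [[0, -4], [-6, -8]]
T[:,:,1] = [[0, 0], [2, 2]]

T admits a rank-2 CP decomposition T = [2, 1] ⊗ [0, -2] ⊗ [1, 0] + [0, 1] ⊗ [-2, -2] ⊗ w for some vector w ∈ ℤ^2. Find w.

w = [3, -1]

Subtract the known terms from T to get the rank-1 residual R = [0, 1] ⊗ [-2, -2] ⊗ w, so R[i,j,k] = a[i]·b[j]·w[k]. Pick indices with nonzero a[1]·b[0] = (1)·(-2) = -2. Only the fibre through (1,0,·) is needed: R[1,0,:] = T[1,0,:] − Σₗ aₗ[1]bₗ[0]cₗ = [-6, 2] − (1)·(0)·[1, 0] = [-6, 2]. Then w[k] = R[1,0,k] / -2 for each k, giving w = [-6, 2] / -2 = [3, -1].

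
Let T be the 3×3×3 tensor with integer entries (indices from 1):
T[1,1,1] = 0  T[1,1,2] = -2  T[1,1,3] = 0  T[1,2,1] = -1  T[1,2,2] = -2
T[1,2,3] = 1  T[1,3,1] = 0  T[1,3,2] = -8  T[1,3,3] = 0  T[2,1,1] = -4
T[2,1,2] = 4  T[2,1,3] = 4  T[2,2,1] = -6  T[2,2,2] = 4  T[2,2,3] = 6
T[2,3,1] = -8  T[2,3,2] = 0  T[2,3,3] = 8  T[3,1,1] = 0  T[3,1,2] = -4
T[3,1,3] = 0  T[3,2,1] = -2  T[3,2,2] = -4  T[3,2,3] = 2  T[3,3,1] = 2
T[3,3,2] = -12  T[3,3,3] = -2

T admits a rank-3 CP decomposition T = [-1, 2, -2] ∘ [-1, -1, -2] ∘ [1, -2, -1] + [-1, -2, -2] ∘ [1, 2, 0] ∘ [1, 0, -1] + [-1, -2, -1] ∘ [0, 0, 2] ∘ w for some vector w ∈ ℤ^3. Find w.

Subtract the known terms from T to get the rank-1 residual R = [-1, -2, -1] ∘ [0, 0, 2] ∘ w, so R[i,j,k] = a[i]·b[j]·w[k]. Pick indices with nonzero a[1]·b[3] = (-1)·(2) = -2. Only the fibre through (1,3,·) is needed: R[1,3,:] = T[1,3,:] − Σₗ aₗ[1]bₗ[3]cₗ = [0, -8, 0] − (-1)·(-2)·[1, -2, -1] − (-1)·(0)·[1, 0, -1] = [-2, -4, 2]. Then w[k] = R[1,3,k] / -2 for each k, giving w = [-2, -4, 2] / -2 = [1, 2, -1].

w = [1, 2, -1]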